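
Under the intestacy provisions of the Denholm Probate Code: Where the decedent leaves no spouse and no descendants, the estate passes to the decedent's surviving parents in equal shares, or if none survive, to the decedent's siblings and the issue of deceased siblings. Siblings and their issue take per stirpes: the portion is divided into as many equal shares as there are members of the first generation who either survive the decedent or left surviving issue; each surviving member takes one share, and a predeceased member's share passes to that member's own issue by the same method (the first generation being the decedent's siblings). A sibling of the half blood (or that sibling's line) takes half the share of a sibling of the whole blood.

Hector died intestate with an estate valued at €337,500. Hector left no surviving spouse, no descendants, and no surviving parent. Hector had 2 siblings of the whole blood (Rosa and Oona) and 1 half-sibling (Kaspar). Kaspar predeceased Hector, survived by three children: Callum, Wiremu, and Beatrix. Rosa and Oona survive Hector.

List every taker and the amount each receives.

Rosa: €135,000; Oona: €135,000; Callum: €22,500; Wiremu: €22,500; Beatrix: €22,500

The entire €337,500 passes to the siblings and their issue.
Counting each half-blood sibling's line as half a unit, there are 5/2 units in €337,500, so one unit is €135,000. Whole-blood lines (Rosa and Oona) take €135,000 each; half-blood lines (Kaspar) take €67,500 each.
Kaspar's share (€67,500) is divided into 3 shares of €22,500: Callum, Wiremu, and Beatrix each take €22,500.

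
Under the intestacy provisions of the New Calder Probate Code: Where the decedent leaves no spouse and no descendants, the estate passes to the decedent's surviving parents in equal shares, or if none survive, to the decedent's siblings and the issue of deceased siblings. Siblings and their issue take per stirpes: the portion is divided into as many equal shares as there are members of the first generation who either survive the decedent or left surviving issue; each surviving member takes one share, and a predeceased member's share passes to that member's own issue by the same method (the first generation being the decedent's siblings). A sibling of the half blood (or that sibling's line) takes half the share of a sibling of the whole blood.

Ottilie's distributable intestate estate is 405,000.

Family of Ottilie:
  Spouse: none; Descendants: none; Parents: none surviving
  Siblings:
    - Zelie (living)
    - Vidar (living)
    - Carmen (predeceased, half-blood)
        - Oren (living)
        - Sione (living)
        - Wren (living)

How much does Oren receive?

The entire 405,000 passes to the siblings and their issue.
Counting each half-blood sibling's line as half a unit, there are 5/2 units in 405,000, so one unit is 162,000. Whole-blood lines (Zelie and Vidar) take 162,000 each; half-blood lines (Carmen) take 81,000 each.
Carmen's share (81,000) is divided into 3 shares of 27,000: Oren, Sione, and Wren each take 27,000.

Oren receives 27,000.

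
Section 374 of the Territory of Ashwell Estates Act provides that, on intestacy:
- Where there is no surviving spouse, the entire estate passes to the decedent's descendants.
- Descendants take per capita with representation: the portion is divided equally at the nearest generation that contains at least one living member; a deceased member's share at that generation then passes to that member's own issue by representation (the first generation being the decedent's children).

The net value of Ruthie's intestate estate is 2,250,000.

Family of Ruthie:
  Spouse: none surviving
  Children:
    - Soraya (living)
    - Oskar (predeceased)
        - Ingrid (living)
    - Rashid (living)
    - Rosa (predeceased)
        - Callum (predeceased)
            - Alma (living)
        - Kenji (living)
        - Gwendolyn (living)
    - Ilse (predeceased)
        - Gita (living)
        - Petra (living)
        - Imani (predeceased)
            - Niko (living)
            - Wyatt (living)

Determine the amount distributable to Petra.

The entire 2,250,000 passes to the descendants.
That amount (2,250,000) is divided into 5 shares of 450,000: Soraya and Rashid each take 450,000; Oskar's 450,000 share passes to Oskar's issue; Rosa's 450,000 share passes to Rosa's issue; Ilse's 450,000 share passes to Ilse's issue.
Oskar's share (450,000) passes entirely to Ingrid.
Rosa's share (450,000) is divided into 3 shares of 150,000: Kenji and Gwendolyn each take 150,000; Callum's 150,000 share passes to Callum's issue.
Callum's share (150,000) passes entirely to Alma.
Ilse's share (450,000) is divided into 3 shares of 150,000: Gita and Petra each take 150,000; Imani's 150,000 share passes to Imani's issue.
Imani's share (150,000) is divided into 2 shares of 75,000: Niko and Wyatt each take 75,000.

Petra receives 150,000.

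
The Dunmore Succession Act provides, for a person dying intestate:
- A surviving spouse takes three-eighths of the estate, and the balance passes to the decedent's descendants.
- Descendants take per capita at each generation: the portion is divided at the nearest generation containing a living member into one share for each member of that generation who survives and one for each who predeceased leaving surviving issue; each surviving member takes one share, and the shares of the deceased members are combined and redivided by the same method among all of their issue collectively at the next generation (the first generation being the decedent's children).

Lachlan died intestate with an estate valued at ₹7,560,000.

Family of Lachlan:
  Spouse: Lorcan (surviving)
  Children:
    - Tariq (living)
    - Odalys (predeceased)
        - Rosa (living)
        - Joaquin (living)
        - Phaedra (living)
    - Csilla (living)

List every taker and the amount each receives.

Lorcan takes three-eighths of ₹7,560,000 = ₹2,835,000. The remaining ₹4,725,000 passes to the descendants.
The descendants' portion (₹4,725,000) is divided at the children's generation into 3 shares of ₹1,575,000. Tariq and Csilla each take ₹1,575,000. The remaining share for the deceased Odalys (₹1,575,000) is carried to the next generation.
That pool (₹1,575,000) is divided at the grandchildren's generation equally among Rosa, Joaquin, and Phaedra: ₹525,000 each.

Lorcan: ₹2,835,000; Tariq: ₹1,575,000; Rosa: ₹525,000; Joaquin: ₹525,000; Phaedra: ₹525,000; Csilla: ₹1,575,000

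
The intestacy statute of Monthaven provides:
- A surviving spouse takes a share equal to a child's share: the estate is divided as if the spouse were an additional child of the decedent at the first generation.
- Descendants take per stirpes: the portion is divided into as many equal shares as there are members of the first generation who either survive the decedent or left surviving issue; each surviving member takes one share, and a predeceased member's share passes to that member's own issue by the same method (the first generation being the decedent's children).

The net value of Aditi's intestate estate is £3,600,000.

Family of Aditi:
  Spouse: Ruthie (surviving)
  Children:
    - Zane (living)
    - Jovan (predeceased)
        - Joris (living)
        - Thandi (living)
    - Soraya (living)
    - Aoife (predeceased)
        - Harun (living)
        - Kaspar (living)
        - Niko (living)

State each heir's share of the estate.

The spouse counts as an additional share at the children's level, so there are 5 primary shares of £720,000. Ruthie takes one such share (£720,000).
The children's combined portion (£2,880,000) is divided into 4 shares of £720,000: Zane and Soraya each take £720,000; Jovan's £720,000 share passes to Jovan's issue; Aoife's £720,000 share passes to Aoife's issue.
Jovan's share (£720,000) is divided into 2 shares of £360,000: Joris and Thandi each take £360,000.
Aoife's share (£720,000) is divided into 3 shares of £240,000: Harun, Kaspar, and Niko each take £240,000.

Ruthie: £720,000; Zane: £720,000; Joris: £360,000; Thandi: £360,000; Soraya: £720,000; Harun: £240,000; Kaspar: £240,000; Niko: £240,000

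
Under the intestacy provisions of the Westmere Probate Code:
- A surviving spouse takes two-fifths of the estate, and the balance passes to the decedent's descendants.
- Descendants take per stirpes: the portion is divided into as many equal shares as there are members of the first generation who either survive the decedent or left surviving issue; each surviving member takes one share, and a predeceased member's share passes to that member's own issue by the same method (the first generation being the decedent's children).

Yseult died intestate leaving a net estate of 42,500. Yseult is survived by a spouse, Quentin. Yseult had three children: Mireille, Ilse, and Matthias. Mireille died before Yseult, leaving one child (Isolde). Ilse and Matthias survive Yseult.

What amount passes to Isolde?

Quentin takes two-fifths of 42,500 = 17,000. The remaining 25,500 passes to the descendants.
The descendants' portion (25,500) is divided into 3 shares of 8,500: Ilse and Matthias each take 8,500; Mireille's 8,500 share passes to Mireille's issue.
Mireille's share (8,500) passes entirely to Isolde.

Isolde receives 8,500.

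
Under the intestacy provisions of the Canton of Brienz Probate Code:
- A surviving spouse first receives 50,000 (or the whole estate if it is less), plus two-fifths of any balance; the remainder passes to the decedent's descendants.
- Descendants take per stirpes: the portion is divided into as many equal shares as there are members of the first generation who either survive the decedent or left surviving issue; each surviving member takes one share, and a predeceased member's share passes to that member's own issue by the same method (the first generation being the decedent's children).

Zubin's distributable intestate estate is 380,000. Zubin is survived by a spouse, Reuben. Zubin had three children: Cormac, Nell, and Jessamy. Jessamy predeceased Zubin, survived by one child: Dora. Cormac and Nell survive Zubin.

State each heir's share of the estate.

Reuben: 182,000; Cormac: 66,000; Nell: 66,000; Dora: 66,000

Reuben first takes 50,000, leaving a balance of 330,000. Reuben then takes two-fifths of the balance (132,000), for a total of 182,000. The remaining 198,000 passes to the descendants.
The descendants' portion (198,000) is divided into 3 shares of 66,000: Cormac and Nell each take 66,000; Jessamy's 66,000 share passes to Jessamy's issue.
Jessamy's share (66,000) passes entirely to Dora.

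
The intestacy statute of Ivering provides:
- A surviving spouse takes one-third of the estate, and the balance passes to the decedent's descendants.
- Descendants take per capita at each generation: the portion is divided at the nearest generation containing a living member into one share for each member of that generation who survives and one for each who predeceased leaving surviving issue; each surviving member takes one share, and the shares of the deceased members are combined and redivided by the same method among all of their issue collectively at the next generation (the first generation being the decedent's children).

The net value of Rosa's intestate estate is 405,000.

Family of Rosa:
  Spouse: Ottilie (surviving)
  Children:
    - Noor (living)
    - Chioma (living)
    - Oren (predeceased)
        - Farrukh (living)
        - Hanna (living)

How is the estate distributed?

Ottilie takes one-third of 405,000 = 135,000. The remaining 270,000 passes to the descendants.
The descendants' portion (270,000) is divided at the children's generation into 3 shares of 90,000. Noor and Chioma each take 90,000. The remaining share for the deceased Oren (90,000) is carried to the next generation.
That pool (90,000) is divided at the grandchildren's generation equally among Farrukh and Hanna: 45,000 each.

Ottilie: 135,000; Noor: 90,000; Chioma: 90,000; Farrukh: 45,000; Hanna: 45,000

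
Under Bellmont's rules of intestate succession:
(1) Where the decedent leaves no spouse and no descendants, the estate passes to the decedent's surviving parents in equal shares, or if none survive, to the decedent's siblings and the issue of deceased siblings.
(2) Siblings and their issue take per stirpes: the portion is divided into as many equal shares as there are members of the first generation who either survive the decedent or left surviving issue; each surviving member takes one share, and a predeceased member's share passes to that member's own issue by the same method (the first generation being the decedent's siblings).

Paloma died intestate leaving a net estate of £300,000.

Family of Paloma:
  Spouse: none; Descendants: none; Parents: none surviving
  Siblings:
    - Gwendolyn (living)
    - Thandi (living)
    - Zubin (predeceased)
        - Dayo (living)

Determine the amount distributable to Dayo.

Dayo receives £100,000.

The entire £300,000 passes to the siblings and their issue.
That amount (£300,000) is divided into 3 shares of £100,000: Gwendolyn and Thandi each take £100,000; Zubin's £100,000 share passes to Zubin's issue.
Zubin's share (£100,000) passes entirely to Dayo.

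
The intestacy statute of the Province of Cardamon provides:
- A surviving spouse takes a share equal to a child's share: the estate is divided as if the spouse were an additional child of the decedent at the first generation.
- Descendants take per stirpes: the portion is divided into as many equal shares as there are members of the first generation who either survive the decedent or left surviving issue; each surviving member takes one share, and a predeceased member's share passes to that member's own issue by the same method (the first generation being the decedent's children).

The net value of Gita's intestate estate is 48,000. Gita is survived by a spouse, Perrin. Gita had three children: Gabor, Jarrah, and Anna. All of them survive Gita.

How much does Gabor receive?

The spouse counts as an additional share at the children's level, so there are 4 primary shares of 12,000. Perrin takes one such share (12,000).
The children's combined portion (36,000) is divided into 3 shares of 12,000: Gabor, Jarrah, and Anna each take 12,000.

Gabor receives 12,000.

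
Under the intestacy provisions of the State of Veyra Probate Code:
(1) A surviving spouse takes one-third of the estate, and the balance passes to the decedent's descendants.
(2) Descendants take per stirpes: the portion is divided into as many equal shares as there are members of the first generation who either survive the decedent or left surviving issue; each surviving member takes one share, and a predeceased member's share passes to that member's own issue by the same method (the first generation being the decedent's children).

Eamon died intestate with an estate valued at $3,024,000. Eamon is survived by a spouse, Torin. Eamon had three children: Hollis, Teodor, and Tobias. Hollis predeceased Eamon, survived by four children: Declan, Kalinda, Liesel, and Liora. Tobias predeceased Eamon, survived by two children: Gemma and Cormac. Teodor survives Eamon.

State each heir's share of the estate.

Torin takes one-third of $3,024,000 = $1,008,000. The remaining $2,016,000 passes to the descendants.
The descendants' portion ($2,016,000) is divided into 3 shares of $672,000: Teodor takes $672,000; Hollis's $672,000 share passes to Hollis's issue; Tobias's $672,000 share passes to Tobias's issue.
Hollis's share ($672,000) is divided into 4 shares of $168,000: Declan, Kalinda, Liesel, and Liora each take $168,000.
Tobias's share ($672,000) is divided into 2 shares of $336,000: Gemma and Cormac each take $336,000.

Torin: $1,008,000; Declan: $168,000; Kalinda: $168,000; Liesel: $168,000; Liora: $168,000; Teodor: $672,000; Gemma: $336,000; Cormac: $336,000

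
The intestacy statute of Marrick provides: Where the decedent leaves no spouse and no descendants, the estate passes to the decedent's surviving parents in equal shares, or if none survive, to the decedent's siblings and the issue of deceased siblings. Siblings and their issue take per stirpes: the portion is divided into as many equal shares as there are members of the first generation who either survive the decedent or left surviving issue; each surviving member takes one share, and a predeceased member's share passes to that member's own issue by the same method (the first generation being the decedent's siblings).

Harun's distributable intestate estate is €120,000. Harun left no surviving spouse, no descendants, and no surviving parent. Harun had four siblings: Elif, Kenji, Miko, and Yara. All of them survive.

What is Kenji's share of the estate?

The entire €120,000 passes to the siblings and their issue.
That amount (€120,000) is divided into 4 shares of €30,000: Elif, Kenji, Miko, and Yara each take €30,000.

Kenji receives €30,000.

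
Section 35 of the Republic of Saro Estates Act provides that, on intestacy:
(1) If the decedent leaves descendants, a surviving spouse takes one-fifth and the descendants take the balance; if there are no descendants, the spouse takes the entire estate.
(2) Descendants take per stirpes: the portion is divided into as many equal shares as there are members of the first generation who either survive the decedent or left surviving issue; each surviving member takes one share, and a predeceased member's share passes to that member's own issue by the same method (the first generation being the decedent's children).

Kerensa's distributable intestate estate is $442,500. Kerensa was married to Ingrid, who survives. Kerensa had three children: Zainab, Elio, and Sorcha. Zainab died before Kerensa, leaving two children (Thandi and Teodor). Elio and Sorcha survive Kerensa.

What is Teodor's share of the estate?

Teodor receives $59,000.

Ingrid takes one-fifth of $442,500 = $88,500. The remaining $354,000 passes to the descendants.
The descendants' portion ($354,000) is divided into 3 shares of $118,000: Elio and Sorcha each take $118,000; Zainab's $118,000 share passes to Zainab's issue.
Zainab's share ($118,000) is divided into 2 shares of $59,000: Thandi and Teodor each take $59,000.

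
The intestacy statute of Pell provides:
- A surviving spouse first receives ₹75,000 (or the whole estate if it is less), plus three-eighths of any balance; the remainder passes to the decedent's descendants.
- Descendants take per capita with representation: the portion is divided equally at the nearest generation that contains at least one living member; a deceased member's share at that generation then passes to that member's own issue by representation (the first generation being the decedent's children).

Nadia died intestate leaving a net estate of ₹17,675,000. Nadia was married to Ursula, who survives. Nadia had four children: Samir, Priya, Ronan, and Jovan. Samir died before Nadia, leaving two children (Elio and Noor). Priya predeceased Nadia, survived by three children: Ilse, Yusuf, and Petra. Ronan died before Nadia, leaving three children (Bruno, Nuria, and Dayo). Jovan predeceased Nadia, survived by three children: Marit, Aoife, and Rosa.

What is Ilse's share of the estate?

Ursula first takes ₹75,000, leaving a balance of ₹17,600,000. Ursula then takes three-eighths of the balance (₹6,600,000), for a total of ₹6,675,000. The remaining ₹11,000,000 passes to the descendants.
No child survives, so the initial division is made at the grandchildren's generation.
The descendants' portion (₹11,000,000) is divided into 11 shares of ₹1,000,000: Elio, Noor, Ilse, Yusuf, Petra, Bruno, Nuria, Dayo, Marit, Aoife, and Rosa each take ₹1,000,000.

Ilse receives ₹1,000,000.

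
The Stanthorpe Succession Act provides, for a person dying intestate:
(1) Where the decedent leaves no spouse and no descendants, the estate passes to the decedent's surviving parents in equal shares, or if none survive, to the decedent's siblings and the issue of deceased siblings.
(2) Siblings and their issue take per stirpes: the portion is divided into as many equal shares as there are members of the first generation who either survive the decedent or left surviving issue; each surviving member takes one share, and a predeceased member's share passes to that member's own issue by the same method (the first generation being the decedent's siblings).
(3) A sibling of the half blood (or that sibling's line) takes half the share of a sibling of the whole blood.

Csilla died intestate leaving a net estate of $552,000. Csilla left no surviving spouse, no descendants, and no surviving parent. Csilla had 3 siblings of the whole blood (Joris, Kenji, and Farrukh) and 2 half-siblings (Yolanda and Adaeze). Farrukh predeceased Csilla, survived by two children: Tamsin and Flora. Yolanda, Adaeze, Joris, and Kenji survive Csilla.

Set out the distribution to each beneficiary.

The entire $552,000 passes to the siblings and their issue.
Counting each half-blood sibling's line as half a unit, there are 4 units in $552,000, so one unit is $138,000. Whole-blood lines (Joris, Kenji, and Farrukh) take $138,000 each; half-blood lines (Yolanda and Adaeze) take $69,000 each.
Farrukh's share ($138,000) is divided into 2 shares of $69,000: Tamsin and Flora each take $69,000.

Yolanda: $69,000; Adaeze: $69,000; Joris: $138,000; Kenji: $138,000; Tamsin: $69,000; Flora: $69,000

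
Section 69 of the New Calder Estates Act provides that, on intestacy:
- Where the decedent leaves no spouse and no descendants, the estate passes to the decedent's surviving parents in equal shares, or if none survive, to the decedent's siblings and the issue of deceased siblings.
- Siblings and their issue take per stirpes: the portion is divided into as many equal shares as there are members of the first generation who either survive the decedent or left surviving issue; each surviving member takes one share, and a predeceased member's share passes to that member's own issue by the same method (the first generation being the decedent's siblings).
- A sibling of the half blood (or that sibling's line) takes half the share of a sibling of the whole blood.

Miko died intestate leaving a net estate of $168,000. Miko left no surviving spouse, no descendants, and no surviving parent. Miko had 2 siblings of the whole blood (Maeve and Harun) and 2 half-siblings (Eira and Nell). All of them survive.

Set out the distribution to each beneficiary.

Eira: $28,000; Maeve: $56,000; Harun: $56,000; Nell: $28,000

The entire $168,000 passes to the siblings and their issue.
Counting each half-blood sibling's line as half a unit, there are 3 units in $168,000, so one unit is $56,000. Whole-blood lines (Maeve and Harun) take $56,000 each; half-blood lines (Eira and Nell) take $28,000 each.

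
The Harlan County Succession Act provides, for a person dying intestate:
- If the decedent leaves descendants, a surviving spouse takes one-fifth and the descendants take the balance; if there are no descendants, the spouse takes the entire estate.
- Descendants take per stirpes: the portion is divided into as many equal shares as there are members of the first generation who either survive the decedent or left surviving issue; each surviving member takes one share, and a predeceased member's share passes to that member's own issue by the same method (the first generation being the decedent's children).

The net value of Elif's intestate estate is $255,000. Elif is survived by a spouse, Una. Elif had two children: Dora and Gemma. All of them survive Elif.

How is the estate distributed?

Una takes one-fifth of $255,000 = $51,000. The remaining $204,000 passes to the descendants.
The descendants' portion ($204,000) is divided into 2 shares of $102,000: Dora and Gemma each take $102,000.

Una: $51,000; Dora: $102,000; Gemma: $102,000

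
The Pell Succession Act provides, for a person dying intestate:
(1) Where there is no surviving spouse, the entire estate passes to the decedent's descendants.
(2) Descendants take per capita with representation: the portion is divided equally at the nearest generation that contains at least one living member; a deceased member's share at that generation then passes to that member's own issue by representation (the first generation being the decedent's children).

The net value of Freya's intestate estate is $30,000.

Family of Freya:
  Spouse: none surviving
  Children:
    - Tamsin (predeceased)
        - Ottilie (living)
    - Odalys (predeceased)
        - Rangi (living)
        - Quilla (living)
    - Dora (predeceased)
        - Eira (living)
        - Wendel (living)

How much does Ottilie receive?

Ottilie receives $6,000.

The entire $30,000 passes to the descendants.
No child survives, so the initial division is made at the grandchildren's generation.
That amount ($30,000) is divided into 5 shares of $6,000: Ottilie, Rangi, Quilla, Eira, and Wendel each take $6,000.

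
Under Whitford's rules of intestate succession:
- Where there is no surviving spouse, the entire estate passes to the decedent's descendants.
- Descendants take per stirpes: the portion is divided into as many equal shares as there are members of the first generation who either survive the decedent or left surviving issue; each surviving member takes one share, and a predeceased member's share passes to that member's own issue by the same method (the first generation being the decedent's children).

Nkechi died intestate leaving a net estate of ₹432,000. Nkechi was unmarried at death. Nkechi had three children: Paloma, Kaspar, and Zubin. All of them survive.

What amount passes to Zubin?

Zubin receives ₹144,000.

The entire ₹432,000 passes to the descendants.
That amount (₹432,000) is divided into 3 shares of ₹144,000: Paloma, Kaspar, and Zubin each take ₹144,000.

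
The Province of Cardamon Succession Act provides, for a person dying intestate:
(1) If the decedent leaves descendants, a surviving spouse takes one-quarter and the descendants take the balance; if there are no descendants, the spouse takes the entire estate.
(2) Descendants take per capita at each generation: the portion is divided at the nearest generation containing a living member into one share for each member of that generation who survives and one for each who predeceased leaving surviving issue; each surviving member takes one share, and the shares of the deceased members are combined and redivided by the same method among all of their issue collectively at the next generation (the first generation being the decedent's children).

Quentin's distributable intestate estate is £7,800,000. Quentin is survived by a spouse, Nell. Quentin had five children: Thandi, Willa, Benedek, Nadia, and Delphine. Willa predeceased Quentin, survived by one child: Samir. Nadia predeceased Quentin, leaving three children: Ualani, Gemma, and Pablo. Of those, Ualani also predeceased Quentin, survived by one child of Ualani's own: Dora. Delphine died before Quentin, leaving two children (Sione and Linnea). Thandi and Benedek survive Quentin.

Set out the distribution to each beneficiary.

Nell: £1,950,000; Thandi: £1,170,000; Samir: £585,000; Benedek: £1,170,000; Dora: £585,000; Gemma: £585,000; Pablo: £585,000; Sione: £585,000; Linnea: £585,000

Nell takes one-quarter of £7,800,000 = £1,950,000. The remaining £5,850,000 passes to the descendants.
The descendants' portion (£5,850,000) is divided at the children's generation into 5 shares of £1,170,000. Thandi and Benedek each take £1,170,000. The 3 shares of the deceased (Willa, Nadia, and Delphine) are combined into a pool of £3,510,000.
That pool (£3,510,000) is divided at the grandchildren's generation into 6 shares of £585,000. Samir, Gemma, Pablo, Sione, and Linnea each take £585,000. The remaining share for the deceased Ualani (£585,000) is carried to the next generation.
That pool (£585,000) passes entirely to Dora, the sole taker at the great-grandchildren's generation.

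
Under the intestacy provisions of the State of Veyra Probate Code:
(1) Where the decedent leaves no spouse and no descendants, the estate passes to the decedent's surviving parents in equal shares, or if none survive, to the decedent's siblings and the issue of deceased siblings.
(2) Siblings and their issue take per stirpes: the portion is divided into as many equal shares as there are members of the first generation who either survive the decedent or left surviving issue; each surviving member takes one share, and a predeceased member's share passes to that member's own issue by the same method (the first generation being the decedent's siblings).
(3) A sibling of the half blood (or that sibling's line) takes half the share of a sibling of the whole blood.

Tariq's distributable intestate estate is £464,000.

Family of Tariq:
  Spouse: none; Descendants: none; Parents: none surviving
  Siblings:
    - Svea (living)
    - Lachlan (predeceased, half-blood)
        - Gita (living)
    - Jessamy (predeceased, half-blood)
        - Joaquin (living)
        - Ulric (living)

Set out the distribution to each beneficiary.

Svea: £232,000; Gita: £116,000; Joaquin: £58,000; Ulric: £58,000

The entire £464,000 passes to the siblings and their issue.
Counting each half-blood sibling's line as half a unit, there are 2 units in £464,000, so one unit is £232,000. Whole-blood lines (Svea) take £232,000 each; half-blood lines (Lachlan and Jessamy) take £116,000 each.
Lachlan's share (£116,000) passes entirely to Gita.
Jessamy's share (£116,000) is divided into 2 shares of £58,000: Joaquin and Ulric each take £58,000.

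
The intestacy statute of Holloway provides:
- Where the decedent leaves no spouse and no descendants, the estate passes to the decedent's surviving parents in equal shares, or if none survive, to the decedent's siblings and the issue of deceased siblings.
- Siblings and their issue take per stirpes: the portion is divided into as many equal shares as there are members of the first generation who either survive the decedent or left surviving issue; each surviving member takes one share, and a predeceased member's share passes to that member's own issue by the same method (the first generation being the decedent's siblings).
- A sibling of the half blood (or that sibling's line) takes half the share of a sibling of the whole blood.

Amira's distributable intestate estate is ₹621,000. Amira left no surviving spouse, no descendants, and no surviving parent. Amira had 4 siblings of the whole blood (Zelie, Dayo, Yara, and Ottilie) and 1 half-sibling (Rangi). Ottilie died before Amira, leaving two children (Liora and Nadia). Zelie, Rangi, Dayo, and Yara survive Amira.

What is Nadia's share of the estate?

Nadia receives ₹69,000.

The entire ₹621,000 passes to the siblings and their issue.
Counting each half-blood sibling's line as half a unit, there are 9/2 units in ₹621,000, so one unit is ₹138,000. Whole-blood lines (Zelie, Dayo, Yara, and Ottilie) take ₹138,000 each; half-blood lines (Rangi) take ₹69,000 each.
Ottilie's share (₹138,000) is divided into 2 shares of ₹69,000: Liora and Nadia each take ₹69,000.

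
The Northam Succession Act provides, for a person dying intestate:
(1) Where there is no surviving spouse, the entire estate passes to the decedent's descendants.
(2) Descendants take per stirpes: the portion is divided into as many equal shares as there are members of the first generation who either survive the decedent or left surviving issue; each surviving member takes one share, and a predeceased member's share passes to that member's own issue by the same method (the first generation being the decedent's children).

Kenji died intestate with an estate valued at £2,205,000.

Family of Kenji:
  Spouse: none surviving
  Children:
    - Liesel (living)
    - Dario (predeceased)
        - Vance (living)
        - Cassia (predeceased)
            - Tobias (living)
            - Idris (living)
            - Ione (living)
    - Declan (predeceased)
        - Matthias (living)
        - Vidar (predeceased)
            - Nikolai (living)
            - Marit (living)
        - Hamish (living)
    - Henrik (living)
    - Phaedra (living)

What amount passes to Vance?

Vance receives £220,500.

The entire £2,205,000 passes to the descendants.
That amount (£2,205,000) is divided into 5 shares of £441,000: Liesel, Henrik, and Phaedra each take £441,000; Dario's £441,000 share passes to Dario's issue; Declan's £441,000 share passes to Declan's issue.
Dario's share (£441,000) is divided into 2 shares of £220,500: Vance takes £220,500; Cassia's £220,500 share passes to Cassia's issue.
Cassia's share (£220,500) is divided into 3 shares of £73,500: Tobias, Idris, and Ione each take £73,500.
Declan's share (£441,000) is divided into 3 shares of £147,000: Matthias and Hamish each take £147,000; Vidar's £147,000 share passes to Vidar's issue.
Vidar's share (£147,000) is divided into 2 shares of £73,500: Nikolai and Marit each take £73,500.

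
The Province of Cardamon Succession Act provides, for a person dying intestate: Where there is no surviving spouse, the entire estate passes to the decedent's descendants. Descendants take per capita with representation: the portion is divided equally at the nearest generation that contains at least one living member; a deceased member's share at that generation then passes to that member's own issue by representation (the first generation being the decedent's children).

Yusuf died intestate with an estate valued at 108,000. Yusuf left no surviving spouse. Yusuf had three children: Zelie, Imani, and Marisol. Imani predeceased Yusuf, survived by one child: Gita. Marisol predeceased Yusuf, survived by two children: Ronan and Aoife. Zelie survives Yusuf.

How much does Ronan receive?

The entire 108,000 passes to the descendants.
That amount (108,000) is divided into 3 shares of 36,000: Zelie takes 36,000; Imani's 36,000 share passes to Imani's issue; Marisol's 36,000 share passes to Marisol's issue.
Imani's share (36,000) passes entirely to Gita.
Marisol's share (36,000) is divided into 2 shares of 18,000: Ronan and Aoife each take 18,000.

Ronan receives 18,000.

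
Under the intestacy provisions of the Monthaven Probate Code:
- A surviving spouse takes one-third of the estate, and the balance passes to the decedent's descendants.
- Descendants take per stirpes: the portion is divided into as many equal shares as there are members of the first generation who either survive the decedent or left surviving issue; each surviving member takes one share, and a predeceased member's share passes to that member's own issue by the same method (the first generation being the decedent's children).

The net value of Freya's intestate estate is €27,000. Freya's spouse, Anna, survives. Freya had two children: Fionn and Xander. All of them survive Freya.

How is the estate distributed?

Anna takes one-third of €27,000 = €9,000. The remaining €18,000 passes to the descendants.
The descendants' portion (€18,000) is divided into 2 shares of €9,000: Fionn and Xander each take €9,000.

Anna: €9,000; Fionn: €9,000; Xander: €9,000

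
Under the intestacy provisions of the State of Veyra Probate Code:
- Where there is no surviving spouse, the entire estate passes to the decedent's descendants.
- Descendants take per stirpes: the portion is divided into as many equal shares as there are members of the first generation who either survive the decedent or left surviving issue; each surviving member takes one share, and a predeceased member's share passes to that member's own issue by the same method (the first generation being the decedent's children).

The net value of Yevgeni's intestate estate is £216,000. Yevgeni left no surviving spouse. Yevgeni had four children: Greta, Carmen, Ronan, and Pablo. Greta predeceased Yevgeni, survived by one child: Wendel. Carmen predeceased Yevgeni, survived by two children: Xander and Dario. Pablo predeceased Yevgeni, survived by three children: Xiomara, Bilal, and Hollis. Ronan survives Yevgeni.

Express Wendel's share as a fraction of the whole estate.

The entire £216,000 passes to the descendants.
That amount (£216,000) is divided into 4 shares of £54,000: Ronan takes £54,000; Greta's £54,000 share passes to Greta's issue; Carmen's £54,000 share passes to Carmen's issue; Pablo's £54,000 share passes to Pablo's issue.
Greta's share (£54,000) passes entirely to Wendel.
Carmen's share (£54,000) is divided into 2 shares of £27,000: Xander and Dario each take £27,000.
Pablo's share (£54,000) is divided into 3 shares of £18,000: Xiomara, Bilal, and Hollis each take £18,000.

Wendel receives 1/4 of the estate.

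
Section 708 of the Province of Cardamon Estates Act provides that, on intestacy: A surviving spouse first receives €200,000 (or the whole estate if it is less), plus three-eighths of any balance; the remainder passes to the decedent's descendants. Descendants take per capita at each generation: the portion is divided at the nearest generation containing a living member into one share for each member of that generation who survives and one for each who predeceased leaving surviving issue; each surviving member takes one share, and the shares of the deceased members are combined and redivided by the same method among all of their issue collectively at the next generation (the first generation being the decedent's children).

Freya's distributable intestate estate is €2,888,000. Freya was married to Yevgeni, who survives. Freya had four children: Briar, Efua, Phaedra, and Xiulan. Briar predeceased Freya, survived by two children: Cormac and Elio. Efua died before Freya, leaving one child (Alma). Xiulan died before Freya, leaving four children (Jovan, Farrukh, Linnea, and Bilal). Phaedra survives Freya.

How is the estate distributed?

Yevgeni: €1,208,000; Cormac: €180,000; Elio: €180,000; Alma: €180,000; Phaedra: €420,000; Jovan: €180,000; Farrukh: €180,000; Linnea: €180,000; Bilal: €180,000

Yevgeni first takes €200,000, leaving a balance of €2,688,000. Yevgeni then takes three-eighths of the balance (€1,008,000), for a total of €1,208,000. The remaining €1,680,000 passes to the descendants.
The descendants' portion (€1,680,000) is divided at the children's generation into 4 shares of €420,000. Phaedra takes €420,000. The 3 shares of the deceased (Briar, Efua, and Xiulan) are combined into a pool of €1,260,000.
That pool (€1,260,000) is divided at the grandchildren's generation equally among Cormac, Elio, Alma, Jovan, Farrukh, Linnea, and Bilal: €180,000 each.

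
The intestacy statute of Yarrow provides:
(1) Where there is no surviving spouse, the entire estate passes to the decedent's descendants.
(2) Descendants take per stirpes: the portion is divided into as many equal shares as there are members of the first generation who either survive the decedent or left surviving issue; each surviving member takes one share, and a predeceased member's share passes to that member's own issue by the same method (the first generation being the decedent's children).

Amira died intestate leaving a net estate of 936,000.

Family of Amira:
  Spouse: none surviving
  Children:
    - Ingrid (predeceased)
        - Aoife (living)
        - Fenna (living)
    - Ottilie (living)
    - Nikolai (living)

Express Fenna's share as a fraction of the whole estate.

Fenna receives 1/6 of the estate.

The entire 936,000 passes to the descendants.
That amount (936,000) is divided into 3 shares of 312,000: Ottilie and Nikolai each take 312,000; Ingrid's 312,000 share passes to Ingrid's issue.
Ingrid's share (312,000) is divided into 2 shares of 156,000: Aoife and Fenna each take 156,000.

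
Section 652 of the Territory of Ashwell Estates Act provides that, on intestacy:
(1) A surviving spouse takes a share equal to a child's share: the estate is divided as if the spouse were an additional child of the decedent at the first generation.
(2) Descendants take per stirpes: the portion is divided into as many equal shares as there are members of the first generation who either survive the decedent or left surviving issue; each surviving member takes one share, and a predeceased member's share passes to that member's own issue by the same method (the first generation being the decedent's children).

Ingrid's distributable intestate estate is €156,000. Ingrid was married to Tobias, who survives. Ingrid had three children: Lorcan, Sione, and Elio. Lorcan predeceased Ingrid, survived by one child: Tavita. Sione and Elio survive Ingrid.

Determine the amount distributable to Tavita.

The spouse counts as an additional share at the children's level, so there are 4 primary shares of €39,000. Tobias takes one such share (€39,000).
The children's combined portion (€117,000) is divided into 3 shares of €39,000: Sione and Elio each take €39,000; Lorcan's €39,000 share passes to Lorcan's issue.
Lorcan's share (€39,000) passes entirely to Tavita.

Tavita receives €39,000.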